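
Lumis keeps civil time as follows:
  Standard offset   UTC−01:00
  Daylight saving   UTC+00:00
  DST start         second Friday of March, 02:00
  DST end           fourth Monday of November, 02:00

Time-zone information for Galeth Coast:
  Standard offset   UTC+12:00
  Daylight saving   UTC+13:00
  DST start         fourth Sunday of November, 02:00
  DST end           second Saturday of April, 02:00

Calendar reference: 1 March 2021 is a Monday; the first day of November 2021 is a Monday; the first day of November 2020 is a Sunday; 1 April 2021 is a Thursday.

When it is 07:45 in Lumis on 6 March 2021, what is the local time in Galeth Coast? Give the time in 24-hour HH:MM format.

1 March 2021 is a Monday, so the first Friday is March 5 and the second is March 12.
1 November 2021 is a Monday, so the first Monday is November 1 and the fourth is November 22.
Daylight saving runs 12 March – 22 November; 6 March 2021 is outside that window, so Lumis is on standard time at UTC−01:00.
07:45 Lumis + 1h = 08:45 UTC.
1 November 2020 is a Sunday, so the first Sunday is November 1 and the fourth is November 22.
1 April 2021 is a Thursday, so the first Saturday is April 3 and the second is April 10.
At the standard offset (UTC+12:00), 08:45 UTC + 12h = 20:45 Galeth Coast standard time.
The standard-time date in Galeth Coast, 6 March 2021, lies within the daylight-saving period (22 November 2020 – 10 April 2021), so Galeth Coast is on daylight time, UTC+13:00.
08:45 UTC + 13h = 21:45 Galeth Coast.

21:45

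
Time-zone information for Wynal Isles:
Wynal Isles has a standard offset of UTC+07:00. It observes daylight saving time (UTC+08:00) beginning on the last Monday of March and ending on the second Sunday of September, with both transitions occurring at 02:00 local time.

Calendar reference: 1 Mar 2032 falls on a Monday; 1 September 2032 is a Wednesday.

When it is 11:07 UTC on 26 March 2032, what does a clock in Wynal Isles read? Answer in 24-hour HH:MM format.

1 March 2032 is a Monday, so Mondays fall on 1, 8, 15, 22, 29; the last is March 29.
1 September 2032 is a Wednesday, so the first Sunday is September 5 and the second is September 12.
At the standard offset (UTC+07:00), 11:07 UTC + 7h = 18:07 Wynal Isles standard time.
The standard-time date in Wynal Isles, 26 March 2032, does not fall between 29 March and 12 September, so daylight saving is not in effect and Wynal Isles is at UTC+07:00.
11:07 UTC + 7h = 18:07 local.

18:07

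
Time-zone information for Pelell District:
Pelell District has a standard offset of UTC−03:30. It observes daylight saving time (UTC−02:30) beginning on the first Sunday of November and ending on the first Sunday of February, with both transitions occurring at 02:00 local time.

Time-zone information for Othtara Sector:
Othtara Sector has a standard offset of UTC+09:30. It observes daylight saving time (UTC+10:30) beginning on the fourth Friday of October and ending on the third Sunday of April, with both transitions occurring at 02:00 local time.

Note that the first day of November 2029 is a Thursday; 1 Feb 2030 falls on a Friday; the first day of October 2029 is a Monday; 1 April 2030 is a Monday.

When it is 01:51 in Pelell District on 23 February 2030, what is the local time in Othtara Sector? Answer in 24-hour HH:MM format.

15:51

1 November 2029 is a Thursday, so the first Sunday is November 4.
1 February 2030 is a Friday, so the first Sunday is February 3.
23 February 2030 does not fall between 4 November 2029 and 3 February 2030, so daylight saving is not in effect and Pelell District is at UTC−03:30.
01:51 Pelell District + 3h30m = 05:21 UTC.
1 October 2029 is a Monday, so the first Friday is October 5 and the fourth is October 26.
1 April 2030 is a Monday, so the first Sunday is April 7 and the third is April 21.
At the standard offset (UTC+09:30), 05:21 UTC + 9h30m = 14:51 Othtara Sector standard time.
Daylight saving runs 26 October 2029 – 21 April 2030; the standard-time date in Othtara Sector, 23 February 2030, is inside that window, so Othtara Sector is at UTC+10:30.
05:21 UTC + 10h30m = 15:51 Othtara Sector.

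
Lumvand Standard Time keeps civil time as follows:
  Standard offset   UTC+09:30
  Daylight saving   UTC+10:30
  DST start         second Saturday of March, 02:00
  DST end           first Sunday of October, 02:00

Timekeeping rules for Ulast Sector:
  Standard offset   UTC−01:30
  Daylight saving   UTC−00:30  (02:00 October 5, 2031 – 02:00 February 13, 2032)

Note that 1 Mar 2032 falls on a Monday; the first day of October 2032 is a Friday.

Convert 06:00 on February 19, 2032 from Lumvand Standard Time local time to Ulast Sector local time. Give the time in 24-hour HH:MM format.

19:00

1 March 2032 is a Monday, so the first Saturday is March 6 and the second is March 13.
1 October 2032 is a Friday, so the first Sunday is October 3.
Daylight saving runs 13 March – 3 October; February 19, 2032 is outside that window, so Lumvand Standard Time is on standard time at UTC+09:30.
06:00 Lumvand Standard Time − 9h30m = 20:30 UTC (rolling into the previous day, 18 February 2032).
At the standard offset (UTC−01:30), 20:30 UTC − 1h30m = 19:00 Ulast Sector standard time.
Daylight saving runs 5 October 2031 – 13 February 2032; the standard-time date in Ulast Sector, February 18, 2032, is outside that window, so Ulast Sector is on standard time at UTC−01:30.
20:30 UTC − 1h30m = 19:00 Ulast Sector.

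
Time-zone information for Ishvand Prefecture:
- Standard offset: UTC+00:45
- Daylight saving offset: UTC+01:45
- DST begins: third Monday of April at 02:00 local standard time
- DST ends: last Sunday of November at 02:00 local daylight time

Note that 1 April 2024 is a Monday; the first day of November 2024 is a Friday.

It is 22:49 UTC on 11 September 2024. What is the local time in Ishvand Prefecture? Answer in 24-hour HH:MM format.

00:34

1 April 2024 is a Monday, so the first Monday is April 1 and the third is April 15.
1 November 2024 is a Friday, so Sundays fall on 3, 10, 17, 24; the last is November 24.
At the standard offset (UTC+00:45), 22:49 UTC + 0h45m = 23:34 Ishvand Prefecture standard time.
The standard-time date in Ishvand Prefecture, 11 September 2024, lies within the daylight-saving period (15 April – 24 November), so Ishvand Prefecture is on daylight time, UTC+01:45.
22:49 UTC + 1h45m = 00:34 local (rolling into the next day, 12 September 2024).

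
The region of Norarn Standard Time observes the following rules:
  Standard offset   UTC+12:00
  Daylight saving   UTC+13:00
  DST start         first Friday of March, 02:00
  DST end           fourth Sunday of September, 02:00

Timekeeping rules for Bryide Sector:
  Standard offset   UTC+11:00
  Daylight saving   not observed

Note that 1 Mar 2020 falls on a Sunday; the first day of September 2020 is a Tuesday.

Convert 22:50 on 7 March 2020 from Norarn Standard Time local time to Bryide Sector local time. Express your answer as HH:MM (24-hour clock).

20:50

1 March 2020 is a Sunday, so the first Friday is March 6.
1 September 2020 is a Tuesday, so the first Sunday is September 6 and the fourth is September 27.
Daylight saving runs 6 March – 27 September; 7 March 2020 is inside that window, so Norarn Standard Time is at UTC+13:00.
22:50 Norarn Standard Time − 13h = 09:50 UTC.
Bryide Sector has no daylight saving, so its offset is UTC+11:00 year-round.
09:50 UTC + 11h = 20:50 Bryide Sector.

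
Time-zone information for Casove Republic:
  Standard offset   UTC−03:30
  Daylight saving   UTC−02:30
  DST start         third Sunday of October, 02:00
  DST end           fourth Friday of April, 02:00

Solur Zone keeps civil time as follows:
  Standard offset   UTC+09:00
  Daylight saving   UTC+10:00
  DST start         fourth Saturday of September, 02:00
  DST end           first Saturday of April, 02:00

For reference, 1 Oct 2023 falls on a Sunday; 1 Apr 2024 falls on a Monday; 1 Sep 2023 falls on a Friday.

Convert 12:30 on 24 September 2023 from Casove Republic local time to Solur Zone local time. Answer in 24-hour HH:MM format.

02:00

1 October 2023 is a Sunday, so the first Sunday is October 1 and the third is October 15.
1 April 2024 is a Monday, so the first Friday is April 5 and the fourth is April 26.
24 September 2023 does not fall between 15 October 2023 and 26 April 2024, so daylight saving is not in effect and Casove Republic is at UTC−03:30.
12:30 Casove Republic + 3h30m = 16:00 UTC.
1 September 2023 is a Friday, so the first Saturday is September 2 and the fourth is September 23.
1 April 2024 is a Monday, so the first Saturday is April 6.
At the standard offset (UTC+09:00), 16:00 UTC + 9h = 01:00 Solur Zone standard time (rolling into the next day, 25 September 2023).
Daylight saving runs 23 September 2023 – 6 April 2024; the standard-time date in Solur Zone, 25 September 2023, is inside that window, so Solur Zone is at UTC+10:00.
16:00 UTC + 10h = 02:00 Solur Zone (rolling into the next day, 25 September 2023).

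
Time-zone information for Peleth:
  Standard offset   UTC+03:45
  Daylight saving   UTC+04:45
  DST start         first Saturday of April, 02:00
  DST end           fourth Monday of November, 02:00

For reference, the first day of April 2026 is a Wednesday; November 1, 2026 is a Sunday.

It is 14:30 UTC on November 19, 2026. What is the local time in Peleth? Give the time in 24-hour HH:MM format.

1 April 2026 is a Wednesday, so the first Saturday is April 4.
1 November 2026 is a Sunday, so the first Monday is November 2 and the fourth is November 23.
At the standard offset (UTC+03:45), 14:30 UTC + 3h45m = 18:15 Peleth standard time.
The standard-time date in Peleth, November 19, 2026, falls between 4 April and 23 November, so daylight saving is in effect and Peleth is at UTC+04:45.
14:30 UTC + 4h45m = 19:15 local.

19:15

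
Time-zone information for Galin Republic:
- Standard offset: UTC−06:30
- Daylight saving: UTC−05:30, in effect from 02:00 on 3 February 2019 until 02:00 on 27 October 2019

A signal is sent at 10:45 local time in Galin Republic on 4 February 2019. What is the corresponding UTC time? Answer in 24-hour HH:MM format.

16:15

4 February 2019 lies within the daylight-saving period (3 February – 27 October), so Galin Republic is on daylight time, UTC−05:30.
10:45 local + 5h30m = 16:15 UTC.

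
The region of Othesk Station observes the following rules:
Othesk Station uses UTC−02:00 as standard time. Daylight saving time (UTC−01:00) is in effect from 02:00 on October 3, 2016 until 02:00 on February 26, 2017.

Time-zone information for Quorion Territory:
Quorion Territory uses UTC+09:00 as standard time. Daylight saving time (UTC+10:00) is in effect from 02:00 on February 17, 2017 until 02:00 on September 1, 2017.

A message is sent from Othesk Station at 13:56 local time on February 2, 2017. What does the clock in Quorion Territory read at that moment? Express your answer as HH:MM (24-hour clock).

23:56

Daylight saving runs 3 October 2016 – 26 February 2017; February 2, 2017 is inside that window, so Othesk Station is at UTC−01:00.
13:56 Othesk Station + 1h = 14:56 UTC.
At the standard offset (UTC+09:00), 14:56 UTC + 9h = 23:56 Quorion Territory standard time.
The standard-time date in Quorion Territory, February 2, 2017, is outside the daylight-saving period (17 February – 1 September), so Quorion Territory is on standard time, UTC+09:00.
14:56 UTC + 9h = 23:56 Quorion Territory.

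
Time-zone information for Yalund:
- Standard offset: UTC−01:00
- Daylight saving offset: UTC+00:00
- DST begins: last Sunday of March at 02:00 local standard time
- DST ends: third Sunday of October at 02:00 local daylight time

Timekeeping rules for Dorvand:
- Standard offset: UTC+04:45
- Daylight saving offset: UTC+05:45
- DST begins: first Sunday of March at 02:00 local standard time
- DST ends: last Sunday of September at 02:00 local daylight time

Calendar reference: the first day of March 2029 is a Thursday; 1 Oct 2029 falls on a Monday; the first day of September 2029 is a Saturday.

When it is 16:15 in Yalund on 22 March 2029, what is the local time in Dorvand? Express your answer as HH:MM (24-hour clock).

1 March 2029 is a Thursday, so Sundays fall on 4, 11, 18, 25; the last is March 25.
1 October 2029 is a Monday, so the first Sunday is October 7 and the third is October 21.
22 March 2029 does not fall between 25 March and 21 October, so daylight saving is not in effect and Yalund is at UTC−01:00.
16:15 Yalund + 1h = 17:15 UTC.
1 March 2029 is a Thursday, so the first Sunday is March 4.
1 September 2029 is a Saturday, so Sundays fall on 2, 9, 16, 23, 30; the last is September 30.
At the standard offset (UTC+04:45), 17:15 UTC + 4h45m = 22:00 Dorvand standard time.
Daylight saving runs 4 March – 30 September; the standard-time date in Dorvand, 22 March 2029, is inside that window, so Dorvand is at UTC+05:45.
17:15 UTC + 5h45m = 23:00 Dorvand.

23:00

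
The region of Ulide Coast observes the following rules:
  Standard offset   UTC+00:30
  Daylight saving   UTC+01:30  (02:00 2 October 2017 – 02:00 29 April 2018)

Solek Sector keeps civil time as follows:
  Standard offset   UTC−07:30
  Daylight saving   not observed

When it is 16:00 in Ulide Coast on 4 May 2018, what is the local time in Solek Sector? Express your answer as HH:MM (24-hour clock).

Daylight saving runs 2 October 2017 – 29 April 2018; 4 May 2018 is outside that window, so Ulide Coast is on standard time at UTC+00:30.
16:00 Ulide Coast − 0h30m = 15:30 UTC.
Solek Sector has no daylight saving, so its offset is UTC−07:30 year-round.
15:30 UTC − 7h30m = 08:00 Solek Sector.

08:00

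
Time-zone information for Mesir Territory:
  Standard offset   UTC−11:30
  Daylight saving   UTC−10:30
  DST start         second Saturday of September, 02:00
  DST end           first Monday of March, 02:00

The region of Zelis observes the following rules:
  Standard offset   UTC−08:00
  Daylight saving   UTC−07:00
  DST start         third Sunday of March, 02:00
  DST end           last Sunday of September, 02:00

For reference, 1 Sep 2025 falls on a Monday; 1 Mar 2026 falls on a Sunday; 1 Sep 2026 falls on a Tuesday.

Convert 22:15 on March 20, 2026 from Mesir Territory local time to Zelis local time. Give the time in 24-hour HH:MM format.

02:45

1 September 2025 is a Monday, so the first Saturday is September 6 and the second is September 13.
1 March 2026 is a Sunday, so the first Monday is March 2.
Daylight saving runs 13 September 2025 – 2 March 2026; March 20, 2026 is outside that window, so Mesir Territory is on standard time at UTC−11:30.
22:15 Mesir Territory + 11h30m = 09:45 UTC (rolling into the next day, 21 March 2026).
1 March 2026 is a Sunday, so the first Sunday is March 1 and the third is March 15.
1 September 2026 is a Tuesday, so Sundays fall on 6, 13, 20, 27; the last is September 27.
At the standard offset (UTC−08:00), 09:45 UTC − 8h = 01:45 Zelis standard time.
The standard-time date in Zelis, March 21, 2026, lies within the daylight-saving period (15 March – 27 September), so Zelis is on daylight time, UTC−07:00.
09:45 UTC − 7h = 02:45 Zelis.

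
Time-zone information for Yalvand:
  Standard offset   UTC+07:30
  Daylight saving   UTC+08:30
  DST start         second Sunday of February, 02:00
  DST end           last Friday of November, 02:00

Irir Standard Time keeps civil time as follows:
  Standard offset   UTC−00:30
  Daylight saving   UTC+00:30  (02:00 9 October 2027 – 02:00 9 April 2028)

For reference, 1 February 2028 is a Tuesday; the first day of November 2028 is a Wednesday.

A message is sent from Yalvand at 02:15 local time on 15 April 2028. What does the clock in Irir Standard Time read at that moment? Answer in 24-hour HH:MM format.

1 February 2028 is a Tuesday, so the first Sunday is February 6 and the second is February 13.
1 November 2028 is a Wednesday, so Fridays fall on 3, 10, 17, 24; the last is November 24.
Daylight saving runs 13 February – 24 November; 15 April 2028 is inside that window, so Yalvand is at UTC+08:30.
02:15 Yalvand − 8h30m = 17:45 UTC (rolling into the previous day, 14 April 2028).
At the standard offset (UTC−00:30), 17:45 UTC − 0h30m = 17:15 Irir Standard Time standard time.
Daylight saving runs 9 October 2027 – 9 April 2028; the standard-time date in Irir Standard Time, 14 April 2028, is outside that window, so Irir Standard Time is on standard time at UTC−00:30.
17:45 UTC − 0h30m = 17:15 Irir Standard Time.

17:15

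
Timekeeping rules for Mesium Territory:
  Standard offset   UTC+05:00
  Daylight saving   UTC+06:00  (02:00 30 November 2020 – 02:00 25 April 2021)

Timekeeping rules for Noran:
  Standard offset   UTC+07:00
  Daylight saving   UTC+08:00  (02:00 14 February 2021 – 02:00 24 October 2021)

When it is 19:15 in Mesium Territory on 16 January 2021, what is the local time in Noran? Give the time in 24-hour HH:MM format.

16 January 2021 falls between 30 November 2020 and 25 April 2021, so daylight saving is in effect and Mesium Territory is at UTC+06:00.
19:15 Mesium Territory − 6h = 13:15 UTC.
At the standard offset (UTC+07:00), 13:15 UTC + 7h = 20:15 Noran standard time.
The standard-time date in Noran, 16 January 2021, is outside the daylight-saving period (14 February – 24 October), so Noran is on standard time, UTC+07:00.
13:15 UTC + 7h = 20:15 Noran.

20:15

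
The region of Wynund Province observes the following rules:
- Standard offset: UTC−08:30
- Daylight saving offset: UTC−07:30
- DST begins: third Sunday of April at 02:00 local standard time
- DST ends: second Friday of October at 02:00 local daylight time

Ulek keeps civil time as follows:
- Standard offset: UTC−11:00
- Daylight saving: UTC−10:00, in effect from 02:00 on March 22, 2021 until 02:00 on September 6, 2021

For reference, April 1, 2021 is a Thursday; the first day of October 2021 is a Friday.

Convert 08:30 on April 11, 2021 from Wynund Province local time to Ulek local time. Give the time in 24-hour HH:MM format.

1 April 2021 is a Thursday, so the first Sunday is April 4 and the third is April 18.
1 October 2021 is a Friday, so the first Friday is October 1 and the second is October 8.
April 11, 2021 is outside the daylight-saving period (18 April – 8 October), so Wynund Province is on standard time, UTC−08:30.
08:30 Wynund Province + 8h30m = 17:00 UTC.
At the standard offset (UTC−11:00), 17:00 UTC − 11h = 06:00 Ulek standard time.
Daylight saving runs 22 March – 6 September; the standard-time date in Ulek, April 11, 2021, is inside that window, so Ulek is at UTC−10:00.
17:00 UTC − 10h = 07:00 Ulek.

07:00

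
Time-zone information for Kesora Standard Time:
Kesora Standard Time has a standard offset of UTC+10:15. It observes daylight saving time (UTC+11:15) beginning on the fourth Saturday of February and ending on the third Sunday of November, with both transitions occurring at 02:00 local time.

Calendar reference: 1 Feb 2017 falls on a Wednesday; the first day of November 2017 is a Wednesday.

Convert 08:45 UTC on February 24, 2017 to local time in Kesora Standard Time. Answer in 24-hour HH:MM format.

19:00

1 February 2017 is a Wednesday, so the first Saturday is February 4 and the fourth is February 25.
1 November 2017 is a Wednesday, so the first Sunday is November 5 and the third is November 19.
At the standard offset (UTC+10:15), 08:45 UTC + 10h15m = 19:00 Kesora Standard Time standard time.
The standard-time date in Kesora Standard Time, February 24, 2017, is outside the daylight-saving period (25 February – 19 November), so Kesora Standard Time is on standard time, UTC+10:15.
08:45 UTC + 10h15m = 19:00 local.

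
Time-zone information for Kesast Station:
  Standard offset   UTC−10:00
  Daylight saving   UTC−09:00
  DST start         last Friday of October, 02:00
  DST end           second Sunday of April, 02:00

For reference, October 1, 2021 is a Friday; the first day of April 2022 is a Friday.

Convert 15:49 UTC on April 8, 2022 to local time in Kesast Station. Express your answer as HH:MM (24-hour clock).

1 October 2021 is a Friday, so Fridays fall on 1, 8, 15, 22, 29; the last is October 29.
1 April 2022 is a Friday, so the first Sunday is April 3 and the second is April 10.
At the standard offset (UTC−10:00), 15:49 UTC − 10h = 05:49 Kesast Station standard time.
The standard-time date in Kesast Station, April 8, 2022, falls between 29 October 2021 and 10 April 2022, so daylight saving is in effect and Kesast Station is at UTC−09:00.
15:49 UTC − 9h = 06:49 local.

06:49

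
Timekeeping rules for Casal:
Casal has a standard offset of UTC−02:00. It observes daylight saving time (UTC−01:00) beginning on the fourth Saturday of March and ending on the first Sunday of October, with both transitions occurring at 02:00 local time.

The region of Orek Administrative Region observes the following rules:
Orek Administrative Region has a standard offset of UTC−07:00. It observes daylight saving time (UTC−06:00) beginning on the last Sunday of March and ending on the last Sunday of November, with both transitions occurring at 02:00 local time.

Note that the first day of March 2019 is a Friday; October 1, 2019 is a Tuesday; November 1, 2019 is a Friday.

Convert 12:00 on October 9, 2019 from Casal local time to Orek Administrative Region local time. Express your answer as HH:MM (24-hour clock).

08:00

1 March 2019 is a Friday, so the first Saturday is March 2 and the fourth is March 23.
1 October 2019 is a Tuesday, so the first Sunday is October 6.
Daylight saving runs 23 March – 6 October; October 9, 2019 is outside that window, so Casal is on standard time at UTC−02:00.
12:00 Casal + 2h = 14:00 UTC.
1 March 2019 is a Friday, so Sundays fall on 3, 10, 17, 24, 31; the last is March 31.
1 November 2019 is a Friday, so Sundays fall on 3, 10, 17, 24; the last is November 24.
At the standard offset (UTC−07:00), 14:00 UTC − 7h = 07:00 Orek Administrative Region standard time.
The standard-time date in Orek Administrative Region, October 9, 2019, falls between 31 March and 24 November, so daylight saving is in effect and Orek Administrative Region is at UTC−06:00.
14:00 UTC − 6h = 08:00 Orek Administrative Region.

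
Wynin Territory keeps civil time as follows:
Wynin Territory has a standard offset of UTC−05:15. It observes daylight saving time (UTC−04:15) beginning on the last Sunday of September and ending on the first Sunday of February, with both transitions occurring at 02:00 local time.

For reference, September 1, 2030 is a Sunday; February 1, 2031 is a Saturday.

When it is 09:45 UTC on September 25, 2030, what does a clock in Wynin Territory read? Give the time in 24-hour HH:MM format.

04:30

1 September 2030 is a Sunday, so Sundays fall on 1, 8, 15, 22, 29; the last is September 29.
1 February 2031 is a Saturday, so the first Sunday is February 2.
At the standard offset (UTC−05:15), 09:45 UTC − 5h15m = 04:30 Wynin Territory standard time.
The standard-time date in Wynin Territory, September 25, 2030, is outside the daylight-saving period (29 September 2030 – 2 February 2031), so Wynin Territory is on standard time, UTC−05:15.
09:45 UTC − 5h15m = 04:30 local.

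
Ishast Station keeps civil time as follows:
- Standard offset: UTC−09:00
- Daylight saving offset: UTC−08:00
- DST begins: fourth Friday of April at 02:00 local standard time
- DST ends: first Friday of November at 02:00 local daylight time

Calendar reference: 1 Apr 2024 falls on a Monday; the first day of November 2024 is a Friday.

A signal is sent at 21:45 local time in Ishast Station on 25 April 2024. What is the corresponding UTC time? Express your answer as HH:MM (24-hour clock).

06:45

1 April 2024 is a Monday, so the first Friday is April 5 and the fourth is April 26.
1 November 2024 is a Friday, so the first Friday is November 1.
Daylight saving runs 26 April – 1 November; 25 April 2024 is outside that window, so Ishast Station is on standard time at UTC−09:00.
21:45 local + 9h = 06:45 UTC (rolling into the next day, 26 April 2024).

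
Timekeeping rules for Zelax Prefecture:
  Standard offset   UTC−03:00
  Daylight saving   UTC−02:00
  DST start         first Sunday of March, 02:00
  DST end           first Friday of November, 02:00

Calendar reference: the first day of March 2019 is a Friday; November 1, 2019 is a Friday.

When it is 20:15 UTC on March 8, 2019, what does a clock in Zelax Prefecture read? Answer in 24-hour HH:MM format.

1 March 2019 is a Friday, so the first Sunday is March 3.
1 November 2019 is a Friday, so the first Friday is November 1.
At the standard offset (UTC−03:00), 20:15 UTC − 3h = 17:15 Zelax Prefecture standard time.
The standard-time date in Zelax Prefecture, March 8, 2019, falls between 3 March and 1 November, so daylight saving is in effect and Zelax Prefecture is at UTC−02:00.
20:15 UTC − 2h = 18:15 local.

18:15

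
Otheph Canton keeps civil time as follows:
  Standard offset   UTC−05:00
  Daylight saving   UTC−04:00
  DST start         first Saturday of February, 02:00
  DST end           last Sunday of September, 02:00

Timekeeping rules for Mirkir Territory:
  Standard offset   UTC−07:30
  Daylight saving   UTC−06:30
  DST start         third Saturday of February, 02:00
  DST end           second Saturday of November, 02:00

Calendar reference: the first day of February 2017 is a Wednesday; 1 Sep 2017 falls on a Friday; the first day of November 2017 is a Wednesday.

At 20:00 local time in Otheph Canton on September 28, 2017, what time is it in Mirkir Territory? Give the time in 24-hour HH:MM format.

1 February 2017 is a Wednesday, so the first Saturday is February 4.
1 September 2017 is a Friday, so Sundays fall on 3, 10, 17, 24; the last is September 24.
Daylight saving runs 4 February – 24 September; September 28, 2017 is outside that window, so Otheph Canton is on standard time at UTC−05:00.
20:00 Otheph Canton + 5h = 01:00 UTC (rolling into the next day, 29 September 2017).
1 February 2017 is a Wednesday, so the first Saturday is February 4 and the third is February 18.
1 November 2017 is a Wednesday, so the first Saturday is November 4 and the second is November 11.
At the standard offset (UTC−07:30), 01:00 UTC − 7h30m = 17:30 Mirkir Territory standard time (rolling into the previous day, 28 September 2017).
The standard-time date in Mirkir Territory, September 28, 2017, lies within the daylight-saving period (18 February – 11 November), so Mirkir Territory is on daylight time, UTC−06:30.
01:00 UTC − 6h30m = 18:30 Mirkir Territory (rolling into the previous day, 28 September 2017).

18:30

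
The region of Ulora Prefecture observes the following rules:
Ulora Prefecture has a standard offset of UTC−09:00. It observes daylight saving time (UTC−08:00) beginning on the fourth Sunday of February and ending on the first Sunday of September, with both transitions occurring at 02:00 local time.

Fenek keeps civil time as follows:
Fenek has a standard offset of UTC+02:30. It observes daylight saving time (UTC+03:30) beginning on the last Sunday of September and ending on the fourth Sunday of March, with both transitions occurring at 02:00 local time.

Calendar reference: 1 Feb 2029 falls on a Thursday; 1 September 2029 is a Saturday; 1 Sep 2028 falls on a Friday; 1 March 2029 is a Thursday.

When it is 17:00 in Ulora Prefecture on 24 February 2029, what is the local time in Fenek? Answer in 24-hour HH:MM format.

1 February 2029 is a Thursday, so the first Sunday is February 4 and the fourth is February 25.
1 September 2029 is a Saturday, so the first Sunday is September 2.
Daylight saving runs 25 February – 2 September; 24 February 2029 is outside that window, so Ulora Prefecture is on standard time at UTC−09:00.
17:00 Ulora Prefecture + 9h = 02:00 UTC (rolling into the next day, 25 February 2029).
1 September 2028 is a Friday, so Sundays fall on 3, 10, 17, 24; the last is September 24.
1 March 2029 is a Thursday, so the first Sunday is March 4 and the fourth is March 25.
At the standard offset (UTC+02:30), 02:00 UTC + 2h30m = 04:30 Fenek standard time.
The standard-time date in Fenek, 25 February 2029, lies within the daylight-saving period (24 September 2028 – 25 March 2029), so Fenek is on daylight time, UTC+03:30.
02:00 UTC + 3h30m = 05:30 Fenek.

05:30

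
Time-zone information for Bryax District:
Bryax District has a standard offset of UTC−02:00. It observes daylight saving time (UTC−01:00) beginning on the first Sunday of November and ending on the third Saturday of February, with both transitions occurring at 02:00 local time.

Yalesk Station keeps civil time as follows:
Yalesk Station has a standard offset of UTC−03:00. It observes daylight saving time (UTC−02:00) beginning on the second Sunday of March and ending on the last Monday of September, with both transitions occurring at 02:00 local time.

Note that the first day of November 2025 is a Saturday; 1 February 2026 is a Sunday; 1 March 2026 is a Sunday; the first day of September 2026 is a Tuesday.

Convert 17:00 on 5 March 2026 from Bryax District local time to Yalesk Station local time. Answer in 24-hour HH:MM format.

16:00

1 November 2025 is a Saturday, so the first Sunday is November 2.
1 February 2026 is a Sunday, so the first Saturday is February 7 and the third is February 21.
Daylight saving runs 2 November 2025 – 21 February 2026; 5 March 2026 is outside that window, so Bryax District is on standard time at UTC−02:00.
17:00 Bryax District + 2h = 19:00 UTC.
1 March 2026 is a Sunday, so the first Sunday is March 1 and the second is March 8.
1 September 2026 is a Tuesday, so Mondays fall on 7, 14, 21, 28; the last is September 28.
At the standard offset (UTC−03:00), 19:00 UTC − 3h = 16:00 Yalesk Station standard time.
Daylight saving runs 8 March – 28 September; the standard-time date in Yalesk Station, 5 March 2026, is outside that window, so Yalesk Station is on standard time at UTC−03:00.
19:00 UTC − 3h = 16:00 Yalesk Station.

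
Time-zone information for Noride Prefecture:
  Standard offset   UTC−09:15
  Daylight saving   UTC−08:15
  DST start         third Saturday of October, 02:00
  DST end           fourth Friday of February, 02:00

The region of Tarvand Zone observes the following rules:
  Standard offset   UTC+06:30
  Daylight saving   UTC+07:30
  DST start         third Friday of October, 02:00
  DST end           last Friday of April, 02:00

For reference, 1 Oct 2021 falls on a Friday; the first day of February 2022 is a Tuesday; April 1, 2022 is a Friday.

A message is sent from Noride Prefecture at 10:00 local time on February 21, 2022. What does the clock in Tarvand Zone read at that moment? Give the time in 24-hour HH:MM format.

1 October 2021 is a Friday, so the first Saturday is October 2 and the third is October 16.
1 February 2022 is a Tuesday, so the first Friday is February 4 and the fourth is February 25.
February 21, 2022 lies within the daylight-saving period (16 October 2021 – 25 February 2022), so Noride Prefecture is on daylight time, UTC−08:15.
10:00 Noride Prefecture + 8h15m = 18:15 UTC.
1 October 2021 is a Friday, so the first Friday is October 1 and the third is October 15.
1 April 2022 is a Friday, so Fridays fall on 1, 8, 15, 22, 29; the last is April 29.
At the standard offset (UTC+06:30), 18:15 UTC + 6h30m = 00:45 Tarvand Zone standard time (rolling into the next day, 22 February 2022).
Daylight saving runs 15 October 2021 – 29 April 2022; the standard-time date in Tarvand Zone, February 22, 2022, is inside that window, so Tarvand Zone is at UTC+07:30.
18:15 UTC + 7h30m = 01:45 Tarvand Zone (rolling into the next day, 22 February 2022).

01:45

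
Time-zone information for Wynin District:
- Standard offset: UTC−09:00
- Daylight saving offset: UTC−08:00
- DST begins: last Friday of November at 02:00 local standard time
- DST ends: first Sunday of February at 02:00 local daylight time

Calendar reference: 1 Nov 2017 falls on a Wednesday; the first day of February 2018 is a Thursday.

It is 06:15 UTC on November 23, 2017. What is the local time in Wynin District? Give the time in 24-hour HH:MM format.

1 November 2017 is a Wednesday, so Fridays fall on 3, 10, 17, 24; the last is November 24.
1 February 2018 is a Thursday, so the first Sunday is February 4.
At the standard offset (UTC−09:00), 06:15 UTC − 9h = 21:15 Wynin District standard time (rolling into the previous day, 22 November 2017).
Daylight saving runs 24 November 2017 – 4 February 2018; the standard-time date in Wynin District, November 22, 2017, is outside that window, so Wynin District is on standard time at UTC−09:00.
06:15 UTC − 9h = 21:15 local (rolling into the previous day, 22 November 2017).

21:15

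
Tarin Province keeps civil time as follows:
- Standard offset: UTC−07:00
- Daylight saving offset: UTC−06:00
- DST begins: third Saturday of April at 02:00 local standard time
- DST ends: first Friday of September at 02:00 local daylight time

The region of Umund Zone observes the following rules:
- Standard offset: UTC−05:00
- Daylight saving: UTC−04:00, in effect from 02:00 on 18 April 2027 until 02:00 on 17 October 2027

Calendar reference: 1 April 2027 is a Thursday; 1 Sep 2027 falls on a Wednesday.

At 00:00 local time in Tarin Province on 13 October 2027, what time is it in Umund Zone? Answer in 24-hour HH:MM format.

1 April 2027 is a Thursday, so the first Saturday is April 3 and the third is April 17.
1 September 2027 is a Wednesday, so the first Friday is September 3.
Daylight saving runs 17 April – 3 September; 13 October 2027 is outside that window, so Tarin Province is on standard time at UTC−07:00.
00:00 Tarin Province + 7h = 07:00 UTC.
At the standard offset (UTC−05:00), 07:00 UTC − 5h = 02:00 Umund Zone standard time.
Daylight saving runs 18 April – 17 October; the standard-time date in Umund Zone, 13 October 2027, is inside that window, so Umund Zone is at UTC−04:00.
07:00 UTC − 4h = 03:00 Umund Zone.

03:00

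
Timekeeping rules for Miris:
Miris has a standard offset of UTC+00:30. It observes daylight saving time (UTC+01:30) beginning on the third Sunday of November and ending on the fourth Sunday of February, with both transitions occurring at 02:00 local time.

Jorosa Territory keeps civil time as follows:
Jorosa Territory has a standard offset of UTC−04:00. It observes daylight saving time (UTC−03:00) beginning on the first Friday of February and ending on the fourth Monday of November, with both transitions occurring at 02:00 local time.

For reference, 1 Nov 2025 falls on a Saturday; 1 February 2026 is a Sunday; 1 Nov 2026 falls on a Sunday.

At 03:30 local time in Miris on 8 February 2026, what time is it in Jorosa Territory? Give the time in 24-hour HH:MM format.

23:00

1 November 2025 is a Saturday, so the first Sunday is November 2 and the third is November 16.
1 February 2026 is a Sunday, so the first Sunday is February 1 and the fourth is February 22.
Daylight saving runs 16 November 2025 – 22 February 2026; 8 February 2026 is inside that window, so Miris is at UTC+01:30.
03:30 Miris − 1h30m = 02:00 UTC.
1 February 2026 is a Sunday, so the first Friday is February 6.
1 November 2026 is a Sunday, so the first Monday is November 2 and the fourth is November 23.
At the standard offset (UTC−04:00), 02:00 UTC − 4h = 22:00 Jorosa Territory standard time (rolling into the previous day, 7 February 2026).
The standard-time date in Jorosa Territory, 7 February 2026, falls between 6 February and 23 November, so daylight saving is in effect and Jorosa Territory is at UTC−03:00.
02:00 UTC − 3h = 23:00 Jorosa Territory (rolling into the previous day, 7 February 2026).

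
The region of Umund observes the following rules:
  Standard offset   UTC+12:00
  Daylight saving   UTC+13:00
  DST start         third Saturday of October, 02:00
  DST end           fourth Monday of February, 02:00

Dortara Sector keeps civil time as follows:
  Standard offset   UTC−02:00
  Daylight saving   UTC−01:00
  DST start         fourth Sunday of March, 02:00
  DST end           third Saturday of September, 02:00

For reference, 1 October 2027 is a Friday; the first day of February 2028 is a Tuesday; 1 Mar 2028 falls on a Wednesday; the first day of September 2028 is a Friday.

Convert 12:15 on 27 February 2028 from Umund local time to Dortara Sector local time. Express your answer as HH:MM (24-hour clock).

1 October 2027 is a Friday, so the first Saturday is October 2 and the third is October 16.
1 February 2028 is a Tuesday, so the first Monday is February 7 and the fourth is February 28.
27 February 2028 falls between 16 October 2027 and 28 February 2028, so daylight saving is in effect and Umund is at UTC+13:00.
12:15 Umund − 13h = 23:15 UTC (rolling into the previous day, 26 February 2028).
1 March 2028 is a Wednesday, so the first Sunday is March 5 and the fourth is March 26.
1 September 2028 is a Friday, so the first Saturday is September 2 and the third is September 16.
At the standard offset (UTC−02:00), 23:15 UTC − 2h = 21:15 Dortara Sector standard time.
The standard-time date in Dortara Sector, 26 February 2028, is outside the daylight-saving period (26 March – 16 September), so Dortara Sector is on standard time, UTC−02:00.
23:15 UTC − 2h = 21:15 Dortara Sector.

21:15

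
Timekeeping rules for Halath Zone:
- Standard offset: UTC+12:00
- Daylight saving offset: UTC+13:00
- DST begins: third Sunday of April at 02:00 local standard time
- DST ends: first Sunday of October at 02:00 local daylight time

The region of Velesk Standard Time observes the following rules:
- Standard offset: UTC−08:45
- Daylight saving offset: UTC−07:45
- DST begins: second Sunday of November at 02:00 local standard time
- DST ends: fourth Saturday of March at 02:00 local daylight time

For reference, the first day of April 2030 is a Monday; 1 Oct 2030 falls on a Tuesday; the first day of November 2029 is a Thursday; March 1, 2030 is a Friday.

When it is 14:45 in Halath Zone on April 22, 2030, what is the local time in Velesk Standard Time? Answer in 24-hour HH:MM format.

17:00

1 April 2030 is a Monday, so the first Sunday is April 7 and the third is April 21.
1 October 2030 is a Tuesday, so the first Sunday is October 6.
April 22, 2030 falls between 21 April and 6 October, so daylight saving is in effect and Halath Zone is at UTC+13:00.
14:45 Halath Zone − 13h = 01:45 UTC.
1 November 2029 is a Thursday, so the first Sunday is November 4 and the second is November 11.
1 March 2030 is a Friday, so the first Saturday is March 2 and the fourth is March 23.
At the standard offset (UTC−08:45), 01:45 UTC − 8h45m = 17:00 Velesk Standard Time standard time (rolling into the previous day, 21 April 2030).
Daylight saving runs 11 November 2029 – 23 March 2030; the standard-time date in Velesk Standard Time, April 21, 2030, is outside that window, so Velesk Standard Time is on standard time at UTC−08:45.
01:45 UTC − 8h45m = 17:00 Velesk Standard Time (rolling into the previous day, 21 April 2030).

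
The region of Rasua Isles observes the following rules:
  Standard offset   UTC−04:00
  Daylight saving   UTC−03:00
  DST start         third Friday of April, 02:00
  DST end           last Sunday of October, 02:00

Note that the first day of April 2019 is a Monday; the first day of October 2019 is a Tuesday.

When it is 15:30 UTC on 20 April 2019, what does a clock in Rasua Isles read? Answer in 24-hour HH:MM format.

1 April 2019 is a Monday, so the first Friday is April 5 and the third is April 19.
1 October 2019 is a Tuesday, so Sundays fall on 6, 13, 20, 27; the last is October 27.
At the standard offset (UTC−04:00), 15:30 UTC − 4h = 11:30 Rasua Isles standard time.
The standard-time date in Rasua Isles, 20 April 2019, lies within the daylight-saving period (19 April – 27 October), so Rasua Isles is on daylight time, UTC−03:00.
15:30 UTC − 3h = 12:30 local.

12:30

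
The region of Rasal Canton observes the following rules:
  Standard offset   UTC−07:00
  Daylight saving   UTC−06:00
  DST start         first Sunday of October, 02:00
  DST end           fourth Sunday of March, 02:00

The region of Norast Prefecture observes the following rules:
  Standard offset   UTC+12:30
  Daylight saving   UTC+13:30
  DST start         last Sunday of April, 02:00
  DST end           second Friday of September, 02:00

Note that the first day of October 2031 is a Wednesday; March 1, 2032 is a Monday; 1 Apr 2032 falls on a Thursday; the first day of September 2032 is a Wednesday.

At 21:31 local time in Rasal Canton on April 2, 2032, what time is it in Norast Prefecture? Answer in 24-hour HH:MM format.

1 October 2031 is a Wednesday, so the first Sunday is October 5.
1 March 2032 is a Monday, so the first Sunday is March 7 and the fourth is March 28.
April 2, 2032 is outside the daylight-saving period (5 October 2031 – 28 March 2032), so Rasal Canton is on standard time, UTC−07:00.
21:31 Rasal Canton + 7h = 04:31 UTC (rolling into the next day, 3 April 2032).
1 April 2032 is a Thursday, so Sundays fall on 4, 11, 18, 25; the last is April 25.
1 September 2032 is a Wednesday, so the first Friday is September 3 and the second is September 10.
At the standard offset (UTC+12:30), 04:31 UTC + 12h30m = 17:01 Norast Prefecture standard time.
The standard-time date in Norast Prefecture, April 3, 2032, is outside the daylight-saving period (25 April – 10 September), so Norast Prefecture is on standard time, UTC+12:30.
04:31 UTC + 12h30m = 17:01 Norast Prefecture.

17:01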